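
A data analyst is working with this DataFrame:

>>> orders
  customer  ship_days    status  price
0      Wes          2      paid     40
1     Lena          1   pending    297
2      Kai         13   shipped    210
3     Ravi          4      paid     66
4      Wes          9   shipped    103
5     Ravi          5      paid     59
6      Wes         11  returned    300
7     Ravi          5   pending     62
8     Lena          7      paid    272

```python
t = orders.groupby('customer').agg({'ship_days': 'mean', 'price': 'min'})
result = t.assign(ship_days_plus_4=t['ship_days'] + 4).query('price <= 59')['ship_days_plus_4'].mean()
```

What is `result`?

10.0

group by customer: mean(ship_days), min(price):
          ship_days  price
customer                  
Kai       13.000000    210
Lena       4.000000    272
Ravi       4.666667     59
Wes        7.333333     40
add column ship_days_plus_4 = t['ship_days'] + 4:
          ship_days  price  ship_days_plus_4
customer                                    
Kai       13.000000    210         17.000000
Lena       4.000000    272          8.000000
Ravi       4.666667     59          8.666667
Wes        7.333333     40         11.333333
filter rows where price <= 59:
          ship_days  price  ship_days_plus_4
customer                                    
Ravi       4.666667     59          8.666667
Wes        7.333333     40         11.333333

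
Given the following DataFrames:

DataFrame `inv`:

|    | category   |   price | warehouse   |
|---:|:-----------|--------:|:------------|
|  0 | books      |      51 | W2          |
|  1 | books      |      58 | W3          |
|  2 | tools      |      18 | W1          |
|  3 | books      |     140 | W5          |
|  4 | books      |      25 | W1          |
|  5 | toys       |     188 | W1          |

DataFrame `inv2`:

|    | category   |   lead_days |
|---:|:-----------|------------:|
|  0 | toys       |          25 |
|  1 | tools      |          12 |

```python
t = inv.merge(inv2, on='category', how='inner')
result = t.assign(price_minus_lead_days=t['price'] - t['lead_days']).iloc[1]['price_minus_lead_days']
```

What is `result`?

163

merge on 'category' (how='inner') → 2 rows:
  category  price warehouse  lead_days
0    tools     18        W1         12
1     toys    188        W1         25
add column price_minus_lead_days = t['price'] - t['lead_days']:
  category  price warehouse  lead_days  price_minus_lead_days
0    tools     18        W1         12                      6
1     toys    188        W1         25                    163
Then the value at position 1, column 'price_minus_lead_days': 163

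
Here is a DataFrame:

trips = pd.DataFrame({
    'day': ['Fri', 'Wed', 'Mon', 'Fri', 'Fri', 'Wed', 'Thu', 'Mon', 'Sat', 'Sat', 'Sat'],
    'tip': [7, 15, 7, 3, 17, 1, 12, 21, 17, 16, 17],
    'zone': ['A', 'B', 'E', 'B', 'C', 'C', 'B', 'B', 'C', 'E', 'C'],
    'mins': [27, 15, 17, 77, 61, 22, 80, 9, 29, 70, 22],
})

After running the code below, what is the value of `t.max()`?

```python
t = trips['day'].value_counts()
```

3

value_counts of day:
day
Fri    3
Sat    3
Wed    2
Mon    2
Thu    1
Name: count, dtype: int64
Taking the max of the resulting series gives 3.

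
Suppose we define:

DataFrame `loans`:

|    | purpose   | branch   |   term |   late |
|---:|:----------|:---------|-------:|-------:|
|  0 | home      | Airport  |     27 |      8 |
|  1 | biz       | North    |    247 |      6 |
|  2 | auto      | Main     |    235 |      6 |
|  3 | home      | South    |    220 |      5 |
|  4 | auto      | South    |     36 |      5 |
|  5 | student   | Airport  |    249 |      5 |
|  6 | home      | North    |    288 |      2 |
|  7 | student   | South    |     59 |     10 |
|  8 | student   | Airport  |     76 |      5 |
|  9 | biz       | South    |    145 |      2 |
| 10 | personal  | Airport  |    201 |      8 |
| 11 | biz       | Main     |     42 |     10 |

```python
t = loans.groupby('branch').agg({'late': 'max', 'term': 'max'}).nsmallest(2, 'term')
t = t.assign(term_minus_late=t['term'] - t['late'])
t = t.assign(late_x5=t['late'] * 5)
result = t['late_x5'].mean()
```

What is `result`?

50.0

group by branch: max(late), max(term):
         late  term
branch             
Airport     8   249
Main       10   235
North       6   288
South      10   220
take 2 rows with smallest term:
        late  term
branch            
South     10   220
Main      10   235
add column term_minus_late = t['term'] - t['late']:
        late  term  term_minus_late
branch                             
South     10   220              210
Main      10   235              225
add column late_x5 = t['late'] * 5:
        late  term  term_minus_late  late_x5
branch                                      
South     10   220              210       50
Main      10   235              225       50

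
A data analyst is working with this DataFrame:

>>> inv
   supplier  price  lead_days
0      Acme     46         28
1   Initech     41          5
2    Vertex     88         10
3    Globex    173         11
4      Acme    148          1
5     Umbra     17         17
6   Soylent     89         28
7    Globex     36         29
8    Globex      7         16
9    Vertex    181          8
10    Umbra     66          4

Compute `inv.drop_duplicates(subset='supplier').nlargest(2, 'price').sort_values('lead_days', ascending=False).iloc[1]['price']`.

drop duplicate supplier (keep=first):
  supplier  price  lead_days
0     Acme     46         28
1  Initech     41          5
2   Vertex     88         10
3   Globex    173         11
5    Umbra     17         17
6  Soylent     89         28
take 2 rows with largest price:
  supplier  price  lead_days
3   Globex    173         11
6  Soylent     89         28
sort by lead_days descending:
  supplier  price  lead_days
6  Soylent     89         28
3   Globex    173         11

173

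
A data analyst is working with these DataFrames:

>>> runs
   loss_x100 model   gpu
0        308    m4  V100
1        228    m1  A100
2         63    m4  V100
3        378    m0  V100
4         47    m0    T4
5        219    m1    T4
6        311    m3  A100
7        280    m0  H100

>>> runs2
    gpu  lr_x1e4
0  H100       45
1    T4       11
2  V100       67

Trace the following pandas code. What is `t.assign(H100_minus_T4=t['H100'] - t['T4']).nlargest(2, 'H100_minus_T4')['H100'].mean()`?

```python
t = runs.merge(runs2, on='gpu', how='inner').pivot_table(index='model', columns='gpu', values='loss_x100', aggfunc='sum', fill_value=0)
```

merge on 'gpu' (how='inner') → 6 rows:
   loss_x100 model   gpu  lr_x1e4
0        308    m4  V100       67
1         63    m4  V100       67
2        378    m0  V100       67
3         47    m0    T4       11
4        219    m1    T4       11
5        280    m0  H100       45
pivot: rows=model, cols=gpu, sum(loss_x100):
gpu    H100   T4  V100
model                 
m0      280   47   378
m1        0  219     0
m4        0    0   371
add column H100_minus_T4 = t['H100'] - t['T4']:
gpu    H100   T4  V100  H100_minus_T4
model                                
m0      280   47   378            233
m1        0  219     0           -219
m4        0    0   371              0
take 2 rows with largest H100_minus_T4:
gpu    H100  T4  V100  H100_minus_T4
model                               
m0      280  47   378            233
m4        0   0   371              0
Then the mean of column 'H100': 140.0

140.0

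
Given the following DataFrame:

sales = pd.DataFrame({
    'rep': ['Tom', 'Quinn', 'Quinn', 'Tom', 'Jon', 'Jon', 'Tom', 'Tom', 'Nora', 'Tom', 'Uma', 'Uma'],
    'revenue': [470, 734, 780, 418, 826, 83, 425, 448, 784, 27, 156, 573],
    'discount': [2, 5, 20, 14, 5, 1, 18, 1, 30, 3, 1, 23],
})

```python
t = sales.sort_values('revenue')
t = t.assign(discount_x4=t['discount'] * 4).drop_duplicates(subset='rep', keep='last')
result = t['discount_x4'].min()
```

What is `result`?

sort by revenue:
      rep  revenue  discount
9     Tom       27         3
5     Jon       83         1
10    Uma      156         1
3     Tom      418        14
6     Tom      425        18
7     Tom      448         1
0     Tom      470         2
11    Uma      573        23
1   Quinn      734         5
2   Quinn      780        20
8    Nora      784        30
4     Jon      826         5
add column discount_x4 = t['discount'] * 4:
      rep  revenue  discount  discount_x4
9     Tom       27         3           12
5     Jon       83         1            4
10    Uma      156         1            4
3     Tom      418        14           56
6     Tom      425        18           72
7     Tom      448         1            4
0     Tom      470         2            8
11    Uma      573        23           92
1   Quinn      734         5           20
2   Quinn      780        20           80
8    Nora      784        30          120
4     Jon      826         5           20
drop duplicate rep (keep=last):
      rep  revenue  discount  discount_x4
0     Tom      470         2            8
11    Uma      573        23           92
2   Quinn      780        20           80
8    Nora      784        30          120
4     Jon      826         5           20

8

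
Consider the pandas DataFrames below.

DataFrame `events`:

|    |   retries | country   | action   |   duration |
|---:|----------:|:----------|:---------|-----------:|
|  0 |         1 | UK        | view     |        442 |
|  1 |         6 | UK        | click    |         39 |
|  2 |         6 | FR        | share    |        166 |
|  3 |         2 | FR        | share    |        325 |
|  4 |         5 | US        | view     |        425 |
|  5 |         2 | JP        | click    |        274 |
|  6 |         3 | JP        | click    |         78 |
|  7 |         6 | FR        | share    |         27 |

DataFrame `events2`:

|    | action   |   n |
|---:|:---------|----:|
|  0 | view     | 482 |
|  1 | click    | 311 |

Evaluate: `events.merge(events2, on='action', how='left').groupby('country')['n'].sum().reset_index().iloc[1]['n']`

merge on 'action' (how='left') → 8 rows:
   retries country action  duration      n
0        1      UK   view       442  482.0
1        6      UK  click        39  311.0
2        6      FR  share       166    NaN
3        2      FR  share       325    NaN
4        5      US   view       425  482.0
5        2      JP  click       274  311.0
6        3      JP  click        78  311.0
7        6      FR  share        27    NaN
group by country, sum of n:
country
FR      0.0
JP    622.0
UK    793.0
US    482.0
Name: n, dtype: float64
reset_index():
  country      n
0      FR    0.0
1      JP  622.0
2      UK  793.0
3      US  482.0
Finally, value at position 1, column 'n' = 622.0.

622.0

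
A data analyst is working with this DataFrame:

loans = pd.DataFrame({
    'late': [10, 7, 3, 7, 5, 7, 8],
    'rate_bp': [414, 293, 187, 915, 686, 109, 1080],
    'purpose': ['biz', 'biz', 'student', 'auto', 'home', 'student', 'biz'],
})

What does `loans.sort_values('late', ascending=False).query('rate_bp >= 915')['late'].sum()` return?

sort by late descending:
   late  rate_bp  purpose
0    10      414      biz
6     8     1080      biz
1     7      293      biz
3     7      915     auto
5     7      109  student
4     5      686     home
2     3      187  student
filter rows where rate_bp >= 915:
   late  rate_bp purpose
6     8     1080     biz
3     7      915    auto
sum of column 'late' → 15

15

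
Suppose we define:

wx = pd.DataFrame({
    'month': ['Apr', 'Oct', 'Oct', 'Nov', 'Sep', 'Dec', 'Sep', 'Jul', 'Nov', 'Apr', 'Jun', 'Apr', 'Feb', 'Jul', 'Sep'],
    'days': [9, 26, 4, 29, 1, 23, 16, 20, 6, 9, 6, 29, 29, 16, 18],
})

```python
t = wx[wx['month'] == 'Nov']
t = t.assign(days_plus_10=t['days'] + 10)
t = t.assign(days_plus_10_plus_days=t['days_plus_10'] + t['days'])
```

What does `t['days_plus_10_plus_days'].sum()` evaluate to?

90

filter rows where month == 'Nov':
  month  days
3   Nov    29
8   Nov     6
add column days_plus_10 = t['days'] + 10:
  month  days  days_plus_10
3   Nov    29            39
8   Nov     6            16
add column days_plus_10_plus_days = t['days_plus_10'] + t['days']:
  month  days  days_plus_10  days_plus_10_plus_days
3   Nov    29            39                      68
8   Nov     6            16                      22
Then the sum of column 'days_plus_10_plus_days': 90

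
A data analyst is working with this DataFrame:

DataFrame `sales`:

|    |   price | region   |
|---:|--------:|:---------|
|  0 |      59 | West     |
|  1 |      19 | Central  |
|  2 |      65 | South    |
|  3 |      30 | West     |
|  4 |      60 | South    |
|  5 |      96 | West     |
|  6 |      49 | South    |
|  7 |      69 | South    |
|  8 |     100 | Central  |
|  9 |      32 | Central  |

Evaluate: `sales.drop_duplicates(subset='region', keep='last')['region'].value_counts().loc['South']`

1

drop duplicate region (keep=last):
   price   region
5     96     West
7     69    South
9     32  Central
value_counts of region:
region
West       1
South      1
Central    1
Name: count, dtype: int64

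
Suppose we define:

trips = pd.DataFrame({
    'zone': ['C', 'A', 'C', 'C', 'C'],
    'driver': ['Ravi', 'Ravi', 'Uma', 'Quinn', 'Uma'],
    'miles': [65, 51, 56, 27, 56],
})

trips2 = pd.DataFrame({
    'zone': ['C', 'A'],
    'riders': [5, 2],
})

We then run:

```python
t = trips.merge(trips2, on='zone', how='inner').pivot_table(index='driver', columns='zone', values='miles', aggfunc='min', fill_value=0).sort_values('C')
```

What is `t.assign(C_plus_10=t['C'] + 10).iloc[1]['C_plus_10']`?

66

merge on 'zone' (how='inner') → 5 rows:
  zone driver  miles  riders
0    C   Ravi     65       5
1    A   Ravi     51       2
2    C    Uma     56       5
3    C  Quinn     27       5
4    C    Uma     56       5
pivot: rows=driver, cols=zone, min(miles):
zone     A   C
driver        
Quinn    0  27
Ravi    51  65
Uma      0  56
sort by C:
zone     A   C
driver        
Quinn    0  27
Uma      0  56
Ravi    51  65
add column C_plus_10 = t['C'] + 10:
zone     A   C  C_plus_10
driver                   
Quinn    0  27         37
Uma      0  56         66
Ravi    51  65         75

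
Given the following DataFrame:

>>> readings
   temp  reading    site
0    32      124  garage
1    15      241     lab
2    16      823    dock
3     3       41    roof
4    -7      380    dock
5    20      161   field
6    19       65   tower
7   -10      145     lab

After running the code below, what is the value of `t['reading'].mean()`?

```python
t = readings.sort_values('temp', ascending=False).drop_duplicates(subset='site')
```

242.5

sort by temp descending:
   temp  reading    site
0    32      124  garage
5    20      161   field
6    19       65   tower
2    16      823    dock
1    15      241     lab
3     3       41    roof
4    -7      380    dock
7   -10      145     lab
drop duplicate site (keep=first):
   temp  reading    site
0    32      124  garage
5    20      161   field
6    19       65   tower
2    16      823    dock
1    15      241     lab
3     3       41    roof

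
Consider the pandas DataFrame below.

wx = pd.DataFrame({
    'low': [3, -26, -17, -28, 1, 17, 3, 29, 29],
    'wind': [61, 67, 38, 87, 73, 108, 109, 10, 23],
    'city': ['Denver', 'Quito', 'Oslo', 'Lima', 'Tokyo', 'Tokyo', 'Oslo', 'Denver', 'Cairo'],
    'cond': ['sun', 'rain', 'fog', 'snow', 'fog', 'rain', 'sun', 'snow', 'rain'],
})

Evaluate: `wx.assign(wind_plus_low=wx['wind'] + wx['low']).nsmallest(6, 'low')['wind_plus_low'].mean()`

add column wind_plus_low = wx['wind'] + wx['low']:
   low  wind    city  cond  wind_plus_low
0    3    61  Denver   sun             64
1  -26    67   Quito  rain             41
2  -17    38    Oslo   fog             21
3  -28    87    Lima  snow             59
4    1    73   Tokyo   fog             74
5   17   108   Tokyo  rain            125
6    3   109    Oslo   sun            112
7   29    10  Denver  snow             39
8   29    23   Cairo  rain             52
take 6 rows with smallest low:
   low  wind    city  cond  wind_plus_low
3  -28    87    Lima  snow             59
1  -26    67   Quito  rain             41
2  -17    38    Oslo   fog             21
4    1    73   Tokyo   fog             74
0    3    61  Denver   sun             64
6    3   109    Oslo   sun            112

61.8333333333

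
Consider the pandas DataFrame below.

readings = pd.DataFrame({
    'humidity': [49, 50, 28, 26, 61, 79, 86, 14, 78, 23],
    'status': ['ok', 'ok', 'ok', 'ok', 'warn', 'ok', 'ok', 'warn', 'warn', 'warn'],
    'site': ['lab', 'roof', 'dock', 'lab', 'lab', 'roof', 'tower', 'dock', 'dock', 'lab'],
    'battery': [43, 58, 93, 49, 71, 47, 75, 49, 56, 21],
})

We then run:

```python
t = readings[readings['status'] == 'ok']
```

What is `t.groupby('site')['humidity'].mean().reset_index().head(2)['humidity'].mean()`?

filter rows where status == 'ok':
   humidity status   site  battery
0        49     ok    lab       43
1        50     ok   roof       58
2        28     ok   dock       93
3        26     ok    lab       49
5        79     ok   roof       47
6        86     ok  tower       75
group by site, mean of humidity:
site
dock     28.0
lab      37.5
roof     64.5
tower    86.0
Name: humidity, dtype: float64
reset_index():
    site  humidity
0   dock      28.0
1    lab      37.5
2   roof      64.5
3  tower      86.0
take first 2 rows:
   site  humidity
0  dock      28.0
1   lab      37.5

32.75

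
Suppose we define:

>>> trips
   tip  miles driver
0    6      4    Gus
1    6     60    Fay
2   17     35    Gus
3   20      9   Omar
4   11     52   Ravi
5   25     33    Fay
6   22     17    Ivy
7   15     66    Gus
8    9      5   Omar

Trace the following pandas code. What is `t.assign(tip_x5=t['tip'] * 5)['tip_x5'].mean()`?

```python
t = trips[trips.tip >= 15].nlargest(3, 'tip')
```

filter rows where tip >= 15:
   tip  miles driver
2   17     35    Gus
3   20      9   Omar
5   25     33    Fay
6   22     17    Ivy
7   15     66    Gus
take 3 rows with largest tip:
   tip  miles driver
5   25     33    Fay
6   22     17    Ivy
3   20      9   Omar
add column tip_x5 = t['tip'] * 5:
   tip  miles driver  tip_x5
5   25     33    Fay     125
6   22     17    Ivy     110
3   20      9   Omar     100
The mean of column 'tip_x5' is 111.666666667.

111.666666667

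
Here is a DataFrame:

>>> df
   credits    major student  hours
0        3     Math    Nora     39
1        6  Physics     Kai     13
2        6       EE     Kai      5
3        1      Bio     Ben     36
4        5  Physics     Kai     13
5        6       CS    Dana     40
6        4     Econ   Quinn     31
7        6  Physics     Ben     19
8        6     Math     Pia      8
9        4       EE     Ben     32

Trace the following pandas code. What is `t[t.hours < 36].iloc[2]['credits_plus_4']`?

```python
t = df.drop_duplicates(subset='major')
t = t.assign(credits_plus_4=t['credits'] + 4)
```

drop duplicate major (keep=first):
   credits    major student  hours
0        3     Math    Nora     39
1        6  Physics     Kai     13
2        6       EE     Kai      5
3        1      Bio     Ben     36
5        6       CS    Dana     40
6        4     Econ   Quinn     31
add column credits_plus_4 = t['credits'] + 4:
   credits    major student  hours  credits_plus_4
0        3     Math    Nora     39               7
1        6  Physics     Kai     13              10
2        6       EE     Kai      5              10
3        1      Bio     Ben     36               5
5        6       CS    Dana     40              10
6        4     Econ   Quinn     31               8
filter rows where hours < 36:
   credits    major student  hours  credits_plus_4
1        6  Physics     Kai     13              10
2        6       EE     Kai      5              10
6        4     Econ   Quinn     31               8

8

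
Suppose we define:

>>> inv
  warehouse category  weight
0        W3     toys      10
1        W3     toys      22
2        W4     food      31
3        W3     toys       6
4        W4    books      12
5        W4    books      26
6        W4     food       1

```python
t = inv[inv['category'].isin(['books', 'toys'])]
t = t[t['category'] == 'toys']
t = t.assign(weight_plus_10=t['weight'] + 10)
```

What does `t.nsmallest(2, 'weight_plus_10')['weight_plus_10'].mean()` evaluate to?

filter rows where category in ['books', 'toys']:
  warehouse category  weight
0        W3     toys      10
1        W3     toys      22
3        W3     toys       6
4        W4    books      12
5        W4    books      26
filter rows where category == 'toys':
  warehouse category  weight
0        W3     toys      10
1        W3     toys      22
3        W3     toys       6
add column weight_plus_10 = t['weight'] + 10:
  warehouse category  weight  weight_plus_10
0        W3     toys      10              20
1        W3     toys      22              32
3        W3     toys       6              16
take 2 rows with smallest weight_plus_10:
  warehouse category  weight  weight_plus_10
3        W3     toys       6              16
0        W3     toys      10              20
The mean of column 'weight_plus_10' is 18.0.

18.0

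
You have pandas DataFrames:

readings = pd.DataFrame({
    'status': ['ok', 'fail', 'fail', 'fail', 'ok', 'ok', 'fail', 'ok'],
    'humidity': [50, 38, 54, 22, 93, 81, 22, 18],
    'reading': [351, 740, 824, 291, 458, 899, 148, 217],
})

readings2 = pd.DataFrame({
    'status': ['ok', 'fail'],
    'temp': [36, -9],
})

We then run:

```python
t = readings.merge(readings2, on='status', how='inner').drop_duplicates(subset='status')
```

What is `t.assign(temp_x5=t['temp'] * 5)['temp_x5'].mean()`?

merge on 'status' (how='inner') → 8 rows:
  status  humidity  reading  temp
0     ok        50      351    36
1   fail        38      740    -9
2   fail        54      824    -9
3   fail        22      291    -9
4     ok        93      458    36
5     ok        81      899    36
6   fail        22      148    -9
7     ok        18      217    36
drop duplicate status (keep=first):
  status  humidity  reading  temp
0     ok        50      351    36
1   fail        38      740    -9
add column temp_x5 = t['temp'] * 5:
  status  humidity  reading  temp  temp_x5
0     ok        50      351    36      180
1   fail        38      740    -9      -45

67.5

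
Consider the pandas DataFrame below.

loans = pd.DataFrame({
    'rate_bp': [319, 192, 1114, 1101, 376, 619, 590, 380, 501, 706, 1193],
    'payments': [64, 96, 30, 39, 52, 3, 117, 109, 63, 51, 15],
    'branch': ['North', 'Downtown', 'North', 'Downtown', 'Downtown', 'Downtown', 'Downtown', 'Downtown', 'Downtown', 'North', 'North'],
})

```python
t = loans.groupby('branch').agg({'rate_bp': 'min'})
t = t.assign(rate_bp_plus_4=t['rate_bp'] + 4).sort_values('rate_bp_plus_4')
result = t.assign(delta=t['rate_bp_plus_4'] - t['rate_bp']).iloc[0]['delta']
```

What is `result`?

4

group by branch, min of rate_bp:
          rate_bp
branch           
Downtown      192
North         319
add column rate_bp_plus_4 = t['rate_bp'] + 4:
          rate_bp  rate_bp_plus_4
branch                           
Downtown      192             196
North         319             323
sort by rate_bp_plus_4:
          rate_bp  rate_bp_plus_4
branch                           
Downtown      192             196
North         319             323
add column delta = t['rate_bp_plus_4'] - t['rate_bp']:
          rate_bp  rate_bp_plus_4  delta
branch                                  
Downtown      192             196      4
North         319             323      4
Then the value at position 0, column 'delta': 4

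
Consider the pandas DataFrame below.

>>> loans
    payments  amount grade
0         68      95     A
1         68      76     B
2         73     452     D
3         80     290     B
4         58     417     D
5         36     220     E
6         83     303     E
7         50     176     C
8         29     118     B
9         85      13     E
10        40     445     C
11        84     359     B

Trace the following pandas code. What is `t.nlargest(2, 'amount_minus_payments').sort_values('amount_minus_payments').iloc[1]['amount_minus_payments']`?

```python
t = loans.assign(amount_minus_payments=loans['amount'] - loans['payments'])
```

405

add column amount_minus_payments = loans['amount'] - loans['payments']:
    payments  amount grade  amount_minus_payments
0         68      95     A                     27
1         68      76     B                      8
2         73     452     D                    379
3         80     290     B                    210
4         58     417     D                    359
5         36     220     E                    184
6         83     303     E                    220
7         50     176     C                    126
8         29     118     B                     89
9         85      13     E                    -72
10        40     445     C                    405
11        84     359     B                    275
take 2 rows with largest amount_minus_payments:
    payments  amount grade  amount_minus_payments
10        40     445     C                    405
2         73     452     D                    379
sort by amount_minus_payments:
    payments  amount grade  amount_minus_payments
2         73     452     D                    379
10        40     445     C                    405
Then the value at position 1, column 'amount_minus_payments': 405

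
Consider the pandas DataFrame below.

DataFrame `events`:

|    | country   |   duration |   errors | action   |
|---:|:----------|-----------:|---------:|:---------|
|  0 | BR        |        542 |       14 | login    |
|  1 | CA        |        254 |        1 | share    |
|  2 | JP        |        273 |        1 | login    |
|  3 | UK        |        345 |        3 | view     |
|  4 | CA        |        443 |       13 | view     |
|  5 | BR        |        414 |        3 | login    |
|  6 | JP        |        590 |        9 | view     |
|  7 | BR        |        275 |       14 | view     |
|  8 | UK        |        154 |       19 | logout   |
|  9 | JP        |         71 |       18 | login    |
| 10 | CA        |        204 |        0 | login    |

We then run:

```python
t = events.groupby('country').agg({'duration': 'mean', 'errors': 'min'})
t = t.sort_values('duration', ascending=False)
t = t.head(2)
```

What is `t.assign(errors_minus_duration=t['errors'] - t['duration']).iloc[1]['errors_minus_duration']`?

-310.333333333

group by country: mean(duration), min(errors):
           duration  errors
country                    
BR       410.333333       3
CA       300.333333       0
JP       311.333333       1
UK       249.500000       3
sort by duration descending:
           duration  errors
country                    
BR       410.333333       3
JP       311.333333       1
CA       300.333333       0
UK       249.500000       3
take first 2 rows:
           duration  errors
country                    
BR       410.333333       3
JP       311.333333       1
add column errors_minus_duration = t['errors'] - t['duration']:
           duration  errors  errors_minus_duration
country                                           
BR       410.333333       3            -407.333333
JP       311.333333       1            -310.333333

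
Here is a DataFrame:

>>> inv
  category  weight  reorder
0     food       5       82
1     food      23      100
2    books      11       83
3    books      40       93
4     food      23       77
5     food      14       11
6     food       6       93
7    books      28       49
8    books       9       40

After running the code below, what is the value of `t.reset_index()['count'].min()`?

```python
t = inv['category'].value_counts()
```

value_counts of category:
category
food     5
books    4
Name: count, dtype: int64
reset_index():
  category  count
0     food      5
1    books      4
The min of column 'count' is 4.

4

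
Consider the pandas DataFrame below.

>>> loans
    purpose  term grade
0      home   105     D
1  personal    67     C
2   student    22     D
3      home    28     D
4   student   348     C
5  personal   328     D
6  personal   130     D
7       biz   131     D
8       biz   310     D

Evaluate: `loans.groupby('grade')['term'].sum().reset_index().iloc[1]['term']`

group by grade, sum of term:
grade
C     415
D    1054
Name: term, dtype: int64
reset_index():
  grade  term
0     C   415
1     D  1054
value at position 1, column 'term' → 1054

1054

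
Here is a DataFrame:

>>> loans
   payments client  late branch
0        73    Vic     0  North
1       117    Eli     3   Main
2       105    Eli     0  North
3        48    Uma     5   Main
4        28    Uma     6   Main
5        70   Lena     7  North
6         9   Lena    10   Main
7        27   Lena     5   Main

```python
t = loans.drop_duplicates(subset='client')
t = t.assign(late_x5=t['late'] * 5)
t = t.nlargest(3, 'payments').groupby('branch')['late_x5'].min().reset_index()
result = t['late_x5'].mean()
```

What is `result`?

7.5

drop duplicate client (keep=first):
   payments client  late branch
0        73    Vic     0  North
1       117    Eli     3   Main
3        48    Uma     5   Main
5        70   Lena     7  North
add column late_x5 = t['late'] * 5:
   payments client  late branch  late_x5
0        73    Vic     0  North        0
1       117    Eli     3   Main       15
3        48    Uma     5   Main       25
5        70   Lena     7  North       35
take 3 rows with largest payments:
   payments client  late branch  late_x5
1       117    Eli     3   Main       15
0        73    Vic     0  North        0
5        70   Lena     7  North       35
group by branch, min of late_x5:
branch
Main     15
North     0
Name: late_x5, dtype: int64
reset_index():
  branch  late_x5
0   Main       15
1  North        0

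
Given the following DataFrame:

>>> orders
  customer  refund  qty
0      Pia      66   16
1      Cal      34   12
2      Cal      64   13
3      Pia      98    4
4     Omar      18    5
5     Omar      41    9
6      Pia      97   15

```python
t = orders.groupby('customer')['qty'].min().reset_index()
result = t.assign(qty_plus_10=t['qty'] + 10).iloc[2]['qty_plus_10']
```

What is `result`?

14

group by customer, min of qty:
customer
Cal     12
Omar     5
Pia      4
Name: qty, dtype: int64
reset_index():
  customer  qty
0      Cal   12
1     Omar    5
2      Pia    4
add column qty_plus_10 = t['qty'] + 10:
  customer  qty  qty_plus_10
0      Cal   12           22
1     Omar    5           15
2      Pia    4           14
Then the value at position 2, column 'qty_plus_10': 14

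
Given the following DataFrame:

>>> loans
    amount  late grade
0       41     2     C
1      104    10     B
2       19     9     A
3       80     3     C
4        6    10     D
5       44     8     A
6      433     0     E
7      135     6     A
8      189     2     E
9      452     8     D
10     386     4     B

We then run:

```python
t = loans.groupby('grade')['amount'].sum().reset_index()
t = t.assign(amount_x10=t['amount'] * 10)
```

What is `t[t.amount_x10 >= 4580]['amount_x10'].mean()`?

group by grade, sum of amount:
grade
A    198
B    490
C    121
D    458
E    622
Name: amount, dtype: int64
reset_index():
  grade  amount
0     A     198
1     B     490
2     C     121
3     D     458
4     E     622
add column amount_x10 = t['amount'] * 10:
  grade  amount  amount_x10
0     A     198        1980
1     B     490        4900
2     C     121        1210
3     D     458        4580
4     E     622        6220
filter rows where amount_x10 >= 4580:
  grade  amount  amount_x10
1     B     490        4900
3     D     458        4580
4     E     622        6220

5233.33333333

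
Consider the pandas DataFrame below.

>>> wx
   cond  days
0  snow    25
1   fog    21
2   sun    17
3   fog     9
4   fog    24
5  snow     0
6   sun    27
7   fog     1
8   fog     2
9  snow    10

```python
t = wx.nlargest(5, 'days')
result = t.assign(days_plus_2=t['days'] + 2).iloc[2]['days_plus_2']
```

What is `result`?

take 5 rows with largest days:
   cond  days
6   sun    27
0  snow    25
4   fog    24
1   fog    21
2   sun    17
add column days_plus_2 = t['days'] + 2:
   cond  days  days_plus_2
6   sun    27           29
0  snow    25           27
4   fog    24           26
1   fog    21           23
2   sun    17           19

26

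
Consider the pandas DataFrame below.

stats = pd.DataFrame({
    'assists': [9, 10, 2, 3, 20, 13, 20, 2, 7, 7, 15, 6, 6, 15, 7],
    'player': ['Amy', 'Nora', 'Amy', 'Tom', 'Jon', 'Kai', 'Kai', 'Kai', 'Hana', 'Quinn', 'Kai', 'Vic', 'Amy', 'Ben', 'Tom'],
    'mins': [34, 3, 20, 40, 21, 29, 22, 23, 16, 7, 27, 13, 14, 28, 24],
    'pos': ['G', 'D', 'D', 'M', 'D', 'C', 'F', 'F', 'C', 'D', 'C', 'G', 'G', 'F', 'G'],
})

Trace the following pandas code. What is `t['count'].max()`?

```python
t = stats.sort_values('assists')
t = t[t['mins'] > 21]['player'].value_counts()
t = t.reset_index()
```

4

sort by assists:
    assists player  mins pos
2         2    Amy    20   D
7         2    Kai    23   F
3         3    Tom    40   M
11        6    Vic    13   G
12        6    Amy    14   G
8         7   Hana    16   C
9         7  Quinn     7   D
14        7    Tom    24   G
0         9    Amy    34   G
1        10   Nora     3   D
5        13    Kai    29   C
10       15    Kai    27   C
13       15    Ben    28   F
4        20    Jon    21   D
6        20    Kai    22   F
filter rows where mins > 21:
    assists player  mins pos
7         2    Kai    23   F
3         3    Tom    40   M
14        7    Tom    24   G
0         9    Amy    34   G
5        13    Kai    29   C
10       15    Kai    27   C
13       15    Ben    28   F
6        20    Kai    22   F
value_counts of player:
player
Kai    4
Tom    2
Amy    1
Ben    1
Name: count, dtype: int64
reset_index():
  player  count
0    Kai      4
1    Tom      2
2    Amy      1
3    Ben      1
max of column 'count' → 4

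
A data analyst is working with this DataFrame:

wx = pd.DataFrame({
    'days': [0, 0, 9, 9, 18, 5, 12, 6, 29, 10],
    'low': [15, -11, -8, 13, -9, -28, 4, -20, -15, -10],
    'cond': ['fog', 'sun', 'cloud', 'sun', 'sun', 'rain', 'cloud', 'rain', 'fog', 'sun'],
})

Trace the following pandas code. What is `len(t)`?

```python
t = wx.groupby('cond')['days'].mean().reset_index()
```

4

group by cond, mean of days:
cond
cloud    10.50
fog      14.50
rain      5.50
sun       9.25
Name: days, dtype: float64
reset_index():
    cond   days
0  cloud  10.50
1    fog  14.50
2   rain   5.50
3    sun   9.25
Finally, number of rows = 4.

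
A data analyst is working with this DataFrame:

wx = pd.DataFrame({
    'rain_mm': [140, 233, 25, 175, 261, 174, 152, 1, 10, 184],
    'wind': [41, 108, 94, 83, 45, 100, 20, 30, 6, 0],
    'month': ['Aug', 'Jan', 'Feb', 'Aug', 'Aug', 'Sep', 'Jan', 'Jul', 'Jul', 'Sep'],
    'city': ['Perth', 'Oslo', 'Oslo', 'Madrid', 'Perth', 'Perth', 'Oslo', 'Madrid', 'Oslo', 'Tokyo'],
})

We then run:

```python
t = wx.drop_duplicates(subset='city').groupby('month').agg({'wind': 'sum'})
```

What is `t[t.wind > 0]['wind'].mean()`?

drop duplicate city (keep=first):
   rain_mm  wind month    city
0      140    41   Aug   Perth
1      233   108   Jan    Oslo
3      175    83   Aug  Madrid
9      184     0   Sep   Tokyo
group by month, sum of wind:
       wind
month      
Aug     124
Jan     108
Sep       0
filter rows where wind > 0:
       wind
month      
Aug     124
Jan     108
Taking the mean of column 'wind' gives 116.0.

116.0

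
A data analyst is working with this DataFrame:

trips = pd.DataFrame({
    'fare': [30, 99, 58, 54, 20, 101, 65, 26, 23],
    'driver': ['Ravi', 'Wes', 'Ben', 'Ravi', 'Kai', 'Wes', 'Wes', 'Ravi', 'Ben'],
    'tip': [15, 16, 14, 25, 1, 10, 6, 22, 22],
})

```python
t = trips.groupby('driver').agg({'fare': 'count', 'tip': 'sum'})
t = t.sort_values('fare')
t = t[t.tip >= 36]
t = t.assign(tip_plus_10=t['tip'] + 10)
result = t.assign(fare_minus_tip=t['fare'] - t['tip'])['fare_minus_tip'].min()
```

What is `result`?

-59

group by driver: count(fare), sum(tip):
        fare  tip
driver           
Ben        2   36
Kai        1    1
Ravi       3   62
Wes        3   32
sort by fare:
        fare  tip
driver           
Kai        1    1
Ben        2   36
Ravi       3   62
Wes        3   32
filter rows where tip >= 36:
        fare  tip
driver           
Ben        2   36
Ravi       3   62
add column tip_plus_10 = t['tip'] + 10:
        fare  tip  tip_plus_10
driver                        
Ben        2   36           46
Ravi       3   62           72
add column fare_minus_tip = t['fare'] - t['tip']:
        fare  tip  tip_plus_10  fare_minus_tip
driver                                        
Ben        2   36           46             -34
Ravi       3   62           72             -59
The min of column 'fare_minus_tip' is -59.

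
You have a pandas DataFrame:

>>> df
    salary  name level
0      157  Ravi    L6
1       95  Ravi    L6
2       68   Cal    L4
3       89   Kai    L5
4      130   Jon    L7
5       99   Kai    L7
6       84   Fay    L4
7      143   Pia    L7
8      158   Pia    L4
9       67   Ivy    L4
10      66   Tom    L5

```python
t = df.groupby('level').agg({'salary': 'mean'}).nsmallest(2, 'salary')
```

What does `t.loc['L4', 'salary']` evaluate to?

group by level, mean of salary:
       salary
level        
L4      94.25
L5      77.50
L6     126.00
L7     124.00
take 2 rows with smallest salary:
       salary
level        
L5      77.50
L4      94.25

94.25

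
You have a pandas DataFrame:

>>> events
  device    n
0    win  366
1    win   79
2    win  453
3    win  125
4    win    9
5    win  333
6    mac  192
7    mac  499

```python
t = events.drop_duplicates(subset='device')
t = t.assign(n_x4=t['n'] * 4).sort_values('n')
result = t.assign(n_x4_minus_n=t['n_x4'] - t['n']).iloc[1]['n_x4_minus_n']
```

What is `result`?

1098

drop duplicate device (keep=first):
  device    n
0    win  366
6    mac  192
add column n_x4 = t['n'] * 4:
  device    n  n_x4
0    win  366  1464
6    mac  192   768
sort by n:
  device    n  n_x4
6    mac  192   768
0    win  366  1464
add column n_x4_minus_n = t['n_x4'] - t['n']:
  device    n  n_x4  n_x4_minus_n
6    mac  192   768           576
0    win  366  1464          1098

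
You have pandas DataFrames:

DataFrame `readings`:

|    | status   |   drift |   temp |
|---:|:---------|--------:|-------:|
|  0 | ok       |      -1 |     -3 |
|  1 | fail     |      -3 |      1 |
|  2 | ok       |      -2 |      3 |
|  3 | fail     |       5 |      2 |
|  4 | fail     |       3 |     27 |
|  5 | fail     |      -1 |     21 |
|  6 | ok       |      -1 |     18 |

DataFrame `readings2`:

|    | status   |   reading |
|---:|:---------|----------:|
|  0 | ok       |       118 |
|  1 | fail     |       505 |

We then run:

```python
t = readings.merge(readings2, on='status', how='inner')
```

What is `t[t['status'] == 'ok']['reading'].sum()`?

354

merge on 'status' (how='inner') → 7 rows:
  status  drift  temp  reading
0     ok     -1    -3      118
1   fail     -3     1      505
2     ok     -2     3      118
3   fail      5     2      505
4   fail      3    27      505
5   fail     -1    21      505
6     ok     -1    18      118
filter rows where status == 'ok':
  status  drift  temp  reading
0     ok     -1    -3      118
2     ok     -2     3      118
6     ok     -1    18      118
The sum of column 'reading' is 354.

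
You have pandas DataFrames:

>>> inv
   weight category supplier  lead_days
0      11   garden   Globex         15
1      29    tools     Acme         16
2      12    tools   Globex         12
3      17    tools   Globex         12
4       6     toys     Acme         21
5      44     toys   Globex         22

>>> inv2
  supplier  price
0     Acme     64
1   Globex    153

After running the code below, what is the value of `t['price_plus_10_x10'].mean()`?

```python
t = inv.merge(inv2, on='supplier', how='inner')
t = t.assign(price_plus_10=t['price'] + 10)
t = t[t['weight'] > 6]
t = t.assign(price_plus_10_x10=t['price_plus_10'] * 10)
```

1452.0

merge on 'supplier' (how='inner') → 6 rows:
   weight category supplier  lead_days  price
0      11   garden   Globex         15    153
1      29    tools     Acme         16     64
2      12    tools   Globex         12    153
3      17    tools   Globex         12    153
4       6     toys     Acme         21     64
5      44     toys   Globex         22    153
add column price_plus_10 = t['price'] + 10:
   weight category supplier  lead_days  price  price_plus_10
0      11   garden   Globex         15    153            163
1      29    tools     Acme         16     64             74
2      12    tools   Globex         12    153            163
3      17    tools   Globex         12    153            163
4       6     toys     Acme         21     64             74
5      44     toys   Globex         22    153            163
filter rows where weight > 6:
   weight category supplier  lead_days  price  price_plus_10
0      11   garden   Globex         15    153            163
1      29    tools     Acme         16     64             74
2      12    tools   Globex         12    153            163
3      17    tools   Globex         12    153            163
5      44     toys   Globex         22    153            163
add column price_plus_10_x10 = t['price_plus_10'] * 10:
   weight category supplier  lead_days  price  price_plus_10  price_plus_10_x10
0      11   garden   Globex         15    153            163               1630
1      29    tools     Acme         16     64             74                740
2      12    tools   Globex         12    153            163               1630
3      17    tools   Globex         12    153            163               1630
5      44     toys   Globex         22    153            163               1630
So mean() = 1452.0.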